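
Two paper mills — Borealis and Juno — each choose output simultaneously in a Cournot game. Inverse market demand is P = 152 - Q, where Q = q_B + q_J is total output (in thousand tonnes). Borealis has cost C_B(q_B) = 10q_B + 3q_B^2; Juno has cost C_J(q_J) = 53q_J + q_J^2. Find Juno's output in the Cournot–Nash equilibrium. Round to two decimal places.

Borealis's profit: π_B = (152 - Q)q_B - (10q_B + 3q_B²). Setting ∂π_B/∂q_B = 0: 142 - 8q_B - (q_J) = 0.
Juno's first-order condition: 99 - 4q_J - (q_B) = 0.
Rearranging gives the reaction functions q_B = (142 - q_J)/8 and q_J = (99 - q_B)/4.
Substituting one into the other gives q_B = 469/31 and q_J = 650/31.

20.97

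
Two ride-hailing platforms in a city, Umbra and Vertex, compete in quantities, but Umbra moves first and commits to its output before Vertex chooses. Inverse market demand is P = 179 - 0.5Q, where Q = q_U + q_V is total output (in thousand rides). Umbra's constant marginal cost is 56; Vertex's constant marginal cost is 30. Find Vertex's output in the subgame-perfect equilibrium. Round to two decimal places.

Solve by backward induction. Given q_U, the follower Vertex maximises π_V = (179 - (1/2)q_U - (1/2)q_V)q_V - 30q_V.
Follower FOC: 149 - (1/2)q_U - q_V = 0, so q_V(q_U) = (149 - (1/2)q_U).
The leader anticipates this reaction. Substituting into P = 179 - 0.5Q gives P = 209/2 - (1/4)q_U, so π_U = (209/2 - (1/4)q_U)q_U - 56q_U.
Leader FOC: 97/2 - (1/2)q_U = 0, so q_U = 97.
Then q_V = (149 - (1/2)·97) = 201/2.

100.50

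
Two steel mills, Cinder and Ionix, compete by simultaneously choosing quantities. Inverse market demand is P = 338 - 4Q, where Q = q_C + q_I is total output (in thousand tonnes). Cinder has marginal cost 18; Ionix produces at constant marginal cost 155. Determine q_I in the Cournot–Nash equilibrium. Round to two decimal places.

3.83

Cinder's profit: π_C = (338 - 4Q)q_C - (18q_C). Setting ∂π_C/∂q_C = 0: 320 - 8q_C - 4(q_I) = 0.
Ionix's profit: π_I = (338 - 4Q)q_I - (155q_I). Setting ∂π_I/∂q_I = 0: 183 - 8q_I - 4(q_C) = 0.
Best responses: q_C = (320 - 4q_I)/8, q_I = (183 - 4q_C)/8.
Substituting one into the other gives q_C = 457/12 and q_I = 23/6.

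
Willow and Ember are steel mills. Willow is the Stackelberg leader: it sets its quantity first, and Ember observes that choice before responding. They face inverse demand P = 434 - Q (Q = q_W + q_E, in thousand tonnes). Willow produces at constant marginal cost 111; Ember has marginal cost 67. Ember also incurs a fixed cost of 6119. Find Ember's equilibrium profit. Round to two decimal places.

6820.06

The follower Ember best-responds to any q_W: π_E = (434 - Q)q_E - 67q_E.
∂π_E/∂q_E = 367 - q_W - 2q_E = 0 gives the reaction function q_E = (367 - q_W)/2.
Willow substitutes q_E(q_W) into its own profit: π_W = q_W(434 - q_W - (367 - q_W)/2) - 111q_W = (501/2 - (1/2)q_W)q_W - 111q_W.
Leader FOC: 279/2 - q_W = 0, so q_W = 279/2.
Then q_E = (367 - 279/2)/2 = 455/4.
Price P = 434 - 1013/4 = 723/4.
Ember's profit: (723/4 - 67)·(455/4) - 6119 = 6820.0625.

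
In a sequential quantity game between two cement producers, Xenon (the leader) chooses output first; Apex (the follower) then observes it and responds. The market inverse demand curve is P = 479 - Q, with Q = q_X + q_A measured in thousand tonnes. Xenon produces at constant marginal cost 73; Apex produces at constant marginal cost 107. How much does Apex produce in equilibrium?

76

Solve by backward induction. Given q_X, the follower Apex maximises π_A = (479 - q_X - q_A)q_A - 107q_A.
Setting the follower's marginal profit to zero, 372 - q_X - 2q_A = 0, i.e. q_A = (372 - q_X)/2.
The leader anticipates this reaction. Substituting into P = 479 - Q gives P = 293 - (1/2)q_X, so π_X = (293 - (1/2)q_X)q_X - 73q_X.
Leader FOC: 220 - q_X = 0, so q_X = 220.
Then q_A = (372 - 220)/2 = 76.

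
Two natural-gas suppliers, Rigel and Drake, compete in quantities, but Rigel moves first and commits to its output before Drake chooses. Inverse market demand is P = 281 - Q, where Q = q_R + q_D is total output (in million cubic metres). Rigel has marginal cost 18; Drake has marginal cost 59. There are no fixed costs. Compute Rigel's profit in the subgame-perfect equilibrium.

The follower Drake best-responds to any q_R: π_D = (281 - Q)q_D - 59q_D.
Setting the follower's marginal profit to zero, 222 - q_R - 2q_D = 0, i.e. q_D = (222 - q_R)/2.
Rigel substitutes q_D(q_R) into its own profit: π_R = q_R(281 - q_R - (222 - q_R)/2) - 18q_R = (170 - (1/2)q_R)q_R - 18q_R.
Maximising: ∂π_R/∂q_R = 152 - q_R = 0, giving q_R = 152.
Then q_D = (222 - 152)/2 = 35.
Price P = 281 - 187 = 94.
Rigel's profit: (94 - 18)·152 = 11552.

11552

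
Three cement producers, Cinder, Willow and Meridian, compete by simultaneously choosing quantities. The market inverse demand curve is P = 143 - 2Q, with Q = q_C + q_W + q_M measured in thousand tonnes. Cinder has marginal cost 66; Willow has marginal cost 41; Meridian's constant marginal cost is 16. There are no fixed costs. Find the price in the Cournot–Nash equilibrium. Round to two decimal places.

66.50

Cinder's profit: π_C = (143 - 2Q)q_C - (66q_C). Setting ∂π_C/∂q_C = 0: 77 - 4q_C - 2(q_W + q_M) = 0.
Willow's first-order condition: 102 - 4q_W - 2(q_C + q_M) = 0.
Meridian's profit: π_M = (143 - 2Q)q_M - (16q_M). Setting ∂π_M/∂q_M = 0: 127 - 4q_M - 2(q_C + q_W) = 0.
Summing all 3 equations gives 306 − 8Q = 0, hence Q = 153/4.
Back-substituting: q_C = (77 − 153/2)/2 = 1/4, q_W = (102 − 153/2)/2 = 51/4, q_M = (127 − 153/2)/2 = 101/4.
Total output Q = 153/4, so price P = 143 - 2·(153/4) = 133/2.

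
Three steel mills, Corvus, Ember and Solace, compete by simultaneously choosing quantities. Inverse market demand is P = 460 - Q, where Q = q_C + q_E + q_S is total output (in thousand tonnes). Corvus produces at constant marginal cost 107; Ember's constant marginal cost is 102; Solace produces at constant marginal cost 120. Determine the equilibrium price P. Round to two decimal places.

197.25

Corvus's profit: π_C = (460 - Q)q_C - (107q_C). Setting ∂π_C/∂q_C = 0: 353 - 2q_C - (q_E + q_S) = 0.
Ember's first-order condition: 358 - 2q_E - (q_C + q_S) = 0.
Solace's first-order condition: 340 - 2q_S - (q_C + q_E) = 0.
Summing all 3 equations gives 1051 − 4Q = 0, hence Q = 1051/4.
Back-substituting: q_C = (353 − 1051/4) = 361/4, q_E = (358 − 1051/4) = 381/4, q_S = (340 − 1051/4) = 309/4.
Total output Q = 1051/4, so price P = 460 - 1051/4 = 789/4.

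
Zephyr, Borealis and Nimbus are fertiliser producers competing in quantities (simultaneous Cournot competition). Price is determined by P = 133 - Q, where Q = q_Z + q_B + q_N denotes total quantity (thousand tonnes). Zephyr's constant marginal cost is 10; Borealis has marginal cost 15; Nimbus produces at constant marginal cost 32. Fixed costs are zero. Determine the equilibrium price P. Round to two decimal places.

47.50

Zephyr's profit: π_Z = (133 - Q)q_Z - (10q_Z). Setting ∂π_Z/∂q_Z = 0: 123 - 2q_Z - (q_B + q_N) = 0.
Borealis's profit: π_B = (133 - Q)q_B - (15q_B). Setting ∂π_B/∂q_B = 0: 118 - 2q_B - (q_Z + q_N) = 0.
Nimbus's profit: π_N = (133 - Q)q_N - (32q_N). Setting ∂π_N/∂q_N = 0: 101 - 2q_N - (q_Z + q_B) = 0.
Summing all 3 equations gives 342 − 4Q = 0, hence Q = 171/2.
Back-substituting: q_Z = (123 − 171/2) = 75/2, q_B = (118 − 171/2) = 65/2, q_N = (101 − 171/2) = 31/2.
Total output Q = 171/2, so price P = 133 - 171/2 = 95/2.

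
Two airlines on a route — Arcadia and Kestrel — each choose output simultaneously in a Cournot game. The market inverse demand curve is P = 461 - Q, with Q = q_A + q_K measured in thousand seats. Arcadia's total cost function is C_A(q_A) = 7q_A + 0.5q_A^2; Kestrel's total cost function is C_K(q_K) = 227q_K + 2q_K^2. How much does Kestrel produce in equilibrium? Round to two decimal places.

Arcadia's profit: π_A = (461 - Q)q_A - (7q_A + (1/2)q_A²). Setting ∂π_A/∂q_A = 0: 454 - 3q_A - (q_K) = 0.
Kestrel's profit: π_K = (461 - Q)q_K - (227q_K + 2q_K²). Setting ∂π_K/∂q_K = 0: 234 - 6q_K - (q_A) = 0.
Best responses: q_A = (454 - q_K)/3, q_K = (234 - q_A)/6.
Solving the pair: q_A = 146.4706, q_K = 248/17.

14.59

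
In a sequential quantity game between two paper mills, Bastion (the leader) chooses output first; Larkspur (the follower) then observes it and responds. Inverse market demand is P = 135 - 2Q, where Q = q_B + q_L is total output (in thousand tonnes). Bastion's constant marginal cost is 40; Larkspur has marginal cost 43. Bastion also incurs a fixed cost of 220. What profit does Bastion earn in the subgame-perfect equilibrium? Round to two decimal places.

380.25

The follower Larkspur best-responds to any q_B: π_L = (135 - 2Q)q_L - 43q_L.
∂π_L/∂q_L = 92 - 2q_B - 4q_L = 0 gives the reaction function q_L = (92 - 2q_B)/4.
Bastion substitutes q_L(q_B) into its own profit: π_B = q_B(135 - 2q_B - (92 - 2q_B)/2) - 40q_B = (89 - q_B)q_B - 40q_B.
The leader's first-order condition 49 - 2q_B = 0 yields q_B = 49/2.
Then q_L = (92 - 2·(49/2))/4 = 43/4.
Price P = 135 - 2·(141/4) = 129/2.
Bastion's profit: (129/2 - 40)·(49/2) - 220 = 1521/4.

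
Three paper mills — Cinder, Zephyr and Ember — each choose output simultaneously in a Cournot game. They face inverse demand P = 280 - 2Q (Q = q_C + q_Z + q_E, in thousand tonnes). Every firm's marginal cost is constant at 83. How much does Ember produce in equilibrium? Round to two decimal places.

24.63

Each firm earns π_i = (280 - 2Q)q_i - 83q_i.
Setting ∂π_i/∂q_i = 0 with rivals' quantities fixed: 197 - 4q_i - 2·Σ_{j≠i} q_j = 0.
By symmetry each firm produces the same amount; substituting Σ_{j≠i} q_j = 2q_i yields q_i = 197/8.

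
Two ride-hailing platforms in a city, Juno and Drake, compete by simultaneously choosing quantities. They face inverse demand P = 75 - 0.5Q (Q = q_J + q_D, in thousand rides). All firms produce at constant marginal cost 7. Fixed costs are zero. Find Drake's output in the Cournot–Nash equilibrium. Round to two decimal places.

A representative firm's profit is π_i = q_i(75 - 0.5Q) - 7q_i.
First-order condition (treating rivals' output as given): 68 - q_i - (1/2)q_j = 0.
With identical firms every q_j equals q_i, so q_j = q_i and 68 = (3/2)q_i, giving q_i = 136/3.

45.33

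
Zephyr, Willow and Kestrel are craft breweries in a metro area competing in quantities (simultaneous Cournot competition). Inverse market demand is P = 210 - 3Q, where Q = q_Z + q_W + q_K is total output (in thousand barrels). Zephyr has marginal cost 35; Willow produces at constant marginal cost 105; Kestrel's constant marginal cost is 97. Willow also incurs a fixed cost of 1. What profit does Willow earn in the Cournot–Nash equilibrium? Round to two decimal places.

14.19

Zephyr's profit: π_Z = (210 - 3Q)q_Z - (35q_Z). Setting ∂π_Z/∂q_Z = 0: 175 - 6q_Z - 3(q_W + q_K) = 0.
Willow's first-order condition: 105 - 6q_W - 3(q_Z + q_K) = 0.
Kestrel's profit: π_K = (210 - 3Q)q_K - (97q_K). Setting ∂π_K/∂q_K = 0: 113 - 6q_K - 3(q_Z + q_W) = 0.
Adding the 3 conditions: 393 − 6Q − 6Q = 0, i.e. Q = 131/4.
Back-substituting: q_Z = (175 − 393/4)/3 = 307/12, q_W = (105 − 393/4)/3 = 9/4, q_K = (113 − 393/4)/3 = 59/12.
Price P = 210 - 3·(131/4) = 447/4.
Willow's profit: (447/4 - 105)·(9/4) - 1 = 227/16.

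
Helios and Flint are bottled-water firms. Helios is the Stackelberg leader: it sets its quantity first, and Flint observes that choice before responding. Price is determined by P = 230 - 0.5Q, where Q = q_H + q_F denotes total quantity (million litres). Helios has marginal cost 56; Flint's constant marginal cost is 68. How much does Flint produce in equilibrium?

Solve by backward induction. Given q_H, the follower Flint maximises π_F = (230 - (1/2)q_H - (1/2)q_F)q_F - 68q_F.
Follower FOC: 162 - (1/2)q_H - q_F = 0, so q_F(q_H) = (162 - (1/2)q_H).
Helios substitutes q_F(q_H) into its own profit: π_H = q_H(230 - (1/2)q_H - (162 - (1/2)q_H)/2) - 56q_H = (149 - (1/4)q_H)q_H - 56q_H.
Leader FOC: 93 - (1/2)q_H = 0, so q_H = 186.
Then q_F = (162 - (1/2)·186) = 69.

69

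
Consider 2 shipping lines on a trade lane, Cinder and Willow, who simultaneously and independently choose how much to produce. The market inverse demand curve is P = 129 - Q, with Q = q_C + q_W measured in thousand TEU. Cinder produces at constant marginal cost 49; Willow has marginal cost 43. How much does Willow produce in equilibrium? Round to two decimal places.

30.67

Cinder's profit: π_C = (129 - Q)q_C - (49q_C). Setting ∂π_C/∂q_C = 0: 80 - 2q_C - (q_W) = 0.
Willow's first-order condition: 86 - 2q_W - (q_C) = 0.
Rearranging gives the reaction functions q_C = (80 - q_W)/2 and q_W = (86 - q_C)/2.
Substituting one into the other gives q_C = 74/3 and q_W = 92/3.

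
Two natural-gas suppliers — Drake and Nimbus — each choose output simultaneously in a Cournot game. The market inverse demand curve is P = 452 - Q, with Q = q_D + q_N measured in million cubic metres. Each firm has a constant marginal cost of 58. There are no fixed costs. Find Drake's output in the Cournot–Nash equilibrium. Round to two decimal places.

131.33

A representative firm's profit is π_i = q_i(452 - Q) - 58q_i.
Setting ∂π_i/∂q_i = 0 with rivals' quantities fixed: 394 - 2q_i - q_j = 0.
With identical firms every q_j equals q_i, so q_j = q_i and 394 = 3q_i, giving q_i = 394/3.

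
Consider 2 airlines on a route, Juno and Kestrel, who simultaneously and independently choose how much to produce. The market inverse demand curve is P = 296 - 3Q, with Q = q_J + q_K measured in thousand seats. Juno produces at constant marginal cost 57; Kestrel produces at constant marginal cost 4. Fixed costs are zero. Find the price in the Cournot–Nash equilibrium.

119

Juno's profit: π_J = (296 - 3Q)q_J - (57q_J). Setting ∂π_J/∂q_J = 0: 239 - 6q_J - 3(q_K) = 0.
Kestrel's profit: π_K = (296 - 3Q)q_K - (4q_K). Setting ∂π_K/∂q_K = 0: 292 - 6q_K - 3(q_J) = 0.
Best responses: q_J = (239 - 3q_K)/6, q_K = (292 - 3q_J)/6.
Solving the pair: q_J = 62/3, q_K = 115/3.
Total output Q = 59, so price P = 296 - 3·59 = 119.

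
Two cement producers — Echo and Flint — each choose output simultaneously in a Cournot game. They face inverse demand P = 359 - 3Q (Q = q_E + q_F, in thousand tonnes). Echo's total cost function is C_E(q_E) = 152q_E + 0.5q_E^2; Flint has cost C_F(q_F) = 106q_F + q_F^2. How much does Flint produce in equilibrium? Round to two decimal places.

Echo's profit: π_E = (359 - 3Q)q_E - (152q_E + (1/2)q_E²). Setting ∂π_E/∂q_E = 0: 207 - 7q_E - 3(q_F) = 0.
Flint's first-order condition: 253 - 8q_F - 3(q_E) = 0.
Best responses: q_E = (207 - 3q_F)/7, q_F = (253 - 3q_E)/8.
Substituting one into the other gives q_E = 897/47 and q_F = 1150/47.

24.47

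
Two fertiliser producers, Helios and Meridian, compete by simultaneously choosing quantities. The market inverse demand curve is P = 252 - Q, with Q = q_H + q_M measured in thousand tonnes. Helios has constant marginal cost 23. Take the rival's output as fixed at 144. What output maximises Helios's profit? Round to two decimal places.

42.50

With the rival's output fixed at 144, Helios's profit is π_H = (252 - 144 - q_H)q_H - (23q_H) = (108 - q_H)q_H - (23q_H).
∂π_H/∂q_H = 85 - 2q_H = 0, so q_H = 85/2.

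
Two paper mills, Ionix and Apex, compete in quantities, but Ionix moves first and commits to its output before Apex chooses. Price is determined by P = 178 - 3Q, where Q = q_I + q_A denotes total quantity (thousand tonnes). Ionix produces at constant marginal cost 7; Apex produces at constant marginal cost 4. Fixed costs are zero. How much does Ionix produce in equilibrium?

28

Solve by backward induction. Given q_I, the follower Apex maximises π_A = (178 - 3q_I - 3q_A)q_A - 4q_A.
Follower FOC: 174 - 3q_I - 6q_A = 0, so q_A(q_I) = (174 - 3q_I)/6.
The leader anticipates this reaction. Substituting into P = 178 - 3Q gives P = 91 - (3/2)q_I, so π_I = (91 - (3/2)q_I)q_I - 7q_I.
Leader FOC: 84 - 3q_I = 0, so q_I = 28.
Then q_A = (174 - 3·28)/6 = 15.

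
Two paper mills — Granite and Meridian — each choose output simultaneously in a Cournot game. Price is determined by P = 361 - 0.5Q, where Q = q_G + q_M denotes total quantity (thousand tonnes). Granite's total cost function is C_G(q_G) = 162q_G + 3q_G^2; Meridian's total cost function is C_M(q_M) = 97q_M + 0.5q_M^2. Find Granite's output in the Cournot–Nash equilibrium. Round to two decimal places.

Granite's profit: π_G = (361 - 0.5Q)q_G - (162q_G + 3q_G²). Setting ∂π_G/∂q_G = 0: 199 - 7q_G - (1/2)(q_M) = 0.
Meridian's first-order condition: 264 - 2q_M - (1/2)(q_G) = 0.
Rearranging gives the reaction functions q_G = (199 - (1/2)q_M)/7 and q_M = (264 - (1/2)q_G)/2.
Substituting one into the other gives q_G = 1064/55 and q_M = 127.1636.

19.35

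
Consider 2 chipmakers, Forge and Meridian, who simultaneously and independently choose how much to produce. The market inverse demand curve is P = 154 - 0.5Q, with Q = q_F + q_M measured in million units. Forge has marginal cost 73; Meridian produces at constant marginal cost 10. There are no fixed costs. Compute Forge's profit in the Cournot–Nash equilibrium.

72

Forge's profit: π_F = (154 - 0.5Q)q_F - (73q_F). Setting ∂π_F/∂q_F = 0: 81 - q_F - (1/2)(q_M) = 0.
Meridian's profit: π_M = (154 - 0.5Q)q_M - (10q_M). Setting ∂π_M/∂q_M = 0: 144 - q_M - (1/2)(q_F) = 0.
Best responses: q_F = (81 - (1/2)q_M), q_M = (144 - (1/2)q_F).
Substituting one into the other gives q_F = 12 and q_M = 138.
Price P = 154 - (1/2)·150 = 79.
Forge's profit: (79 - 73)·12 = 72.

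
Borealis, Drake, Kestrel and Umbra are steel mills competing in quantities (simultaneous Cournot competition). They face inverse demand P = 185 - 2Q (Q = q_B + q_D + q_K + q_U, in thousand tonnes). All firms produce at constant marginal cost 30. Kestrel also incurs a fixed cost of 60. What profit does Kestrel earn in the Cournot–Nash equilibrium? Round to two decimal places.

420.50

Each firm earns π_i = (185 - 2Q)q_i - 30q_i.
Setting ∂π_i/∂q_i = 0 with rivals' quantities fixed: 155 - 4q_i - 2·Σ_{j≠i} q_j = 0.
With identical firms every q_j equals q_i, so Σ_{j≠i} q_j = 3q_i and 155 = 10q_i, giving q_i = 31/2.
Price P = 185 - 2·62 = 61.
Kestrel's profit: (61 - 30)·(31/2) - 60 = 841/2.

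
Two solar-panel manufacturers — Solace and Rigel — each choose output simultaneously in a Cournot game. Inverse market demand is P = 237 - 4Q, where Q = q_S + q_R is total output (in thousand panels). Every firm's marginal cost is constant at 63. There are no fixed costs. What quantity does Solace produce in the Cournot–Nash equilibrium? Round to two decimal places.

Each firm earns π_i = (237 - 4Q)q_i - 63q_i.
First-order condition (treating rivals' output as given): 174 - 8q_i - 4q_j = 0.
With identical firms every q_j equals q_i, so q_j = q_i and 174 = 12q_i, giving q_i = 29/2.

14.50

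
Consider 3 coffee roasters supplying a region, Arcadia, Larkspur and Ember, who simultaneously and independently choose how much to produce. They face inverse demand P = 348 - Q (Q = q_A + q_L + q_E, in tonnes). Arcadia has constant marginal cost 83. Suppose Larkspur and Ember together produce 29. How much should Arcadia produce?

With rivals' combined output fixed at 29, Arcadia's profit is π_A = (348 - 29 - q_A)q_A - (83q_A) = (319 - q_A)q_A - (83q_A).
∂π_A/∂q_A = 236 - 2q_A = 0, so q_A = 118.

118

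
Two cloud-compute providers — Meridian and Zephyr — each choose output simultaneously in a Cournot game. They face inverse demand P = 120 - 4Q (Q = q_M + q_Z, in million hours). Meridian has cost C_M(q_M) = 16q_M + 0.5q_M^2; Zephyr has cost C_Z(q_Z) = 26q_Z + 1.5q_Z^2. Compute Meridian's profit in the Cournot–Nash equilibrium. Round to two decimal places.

Meridian's profit: π_M = (120 - 4Q)q_M - (16q_M + (1/2)q_M²). Setting ∂π_M/∂q_M = 0: 104 - 9q_M - 4(q_Z) = 0.
Zephyr's first-order condition: 94 - 11q_Z - 4(q_M) = 0.
Rearranging gives the reaction functions q_M = (104 - 4q_Z)/9 and q_Z = (94 - 4q_M)/11.
Substituting one into the other gives q_M = 768/83 and q_Z = 430/83.
Price P = 120 - 4·(1198/83) = 62.2651.
Meridian's profit: 62.2651·(768/83) - 16·(768/83) - (1/2)(768/83)² = 385.2820.

385.28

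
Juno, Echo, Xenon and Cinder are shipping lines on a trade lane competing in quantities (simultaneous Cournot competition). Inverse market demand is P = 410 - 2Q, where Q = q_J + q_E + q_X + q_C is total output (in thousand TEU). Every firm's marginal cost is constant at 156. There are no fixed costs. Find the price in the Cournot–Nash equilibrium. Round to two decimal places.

A representative firm's profit is π_i = q_i(410 - 2Q) - 156q_i.
Setting ∂π_i/∂q_i = 0 with rivals' quantities fixed: 254 - 4q_i - 2·Σ_{j≠i} q_j = 0.
By symmetry each firm produces the same amount; substituting Σ_{j≠i} q_j = 3q_i yields q_i = 254/10 = 127/5.
Total output Q = 508/5, so price P = 410 - 2·(508/5) = 1034/5.

206.80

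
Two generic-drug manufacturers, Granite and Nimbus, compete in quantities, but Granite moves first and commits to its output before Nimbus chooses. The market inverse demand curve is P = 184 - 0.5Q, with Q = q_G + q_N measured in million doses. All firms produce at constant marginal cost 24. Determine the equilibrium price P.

The follower Nimbus best-responds to any q_G: π_N = (184 - 0.5Q)q_N - 24q_N.
Follower FOC: 160 - (1/2)q_G - q_N = 0, so q_N(q_G) = (160 - (1/2)q_G).
Granite substitutes q_N(q_G) into its own profit: π_G = q_G(184 - (1/2)q_G - (160 - (1/2)q_G)/2) - 24q_G = (104 - (1/4)q_G)q_G - 24q_G.
The leader's first-order condition 80 - (1/2)q_G = 0 yields q_G = 160.
Then q_N = (160 - (1/2)·160) = 80.
Total output Q = 240, so price P = 184 - (1/2)·240 = 64.

64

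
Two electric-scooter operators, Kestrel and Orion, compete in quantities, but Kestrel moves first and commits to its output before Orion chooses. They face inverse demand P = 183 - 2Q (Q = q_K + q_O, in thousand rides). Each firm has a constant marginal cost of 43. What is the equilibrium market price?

78

Solve by backward induction. Given q_K, the follower Orion maximises π_O = (183 - 2q_K - 2q_O)q_O - 43q_O.
∂π_O/∂q_O = 140 - 2q_K - 4q_O = 0 gives the reaction function q_O = (140 - 2q_K)/4.
The leader anticipates this reaction. Substituting into P = 183 - 2Q gives P = 113 - q_K, so π_K = (113 - q_K)q_K - 43q_K.
Maximising: ∂π_K/∂q_K = 70 - 2q_K = 0, giving q_K = 35.
Then q_O = (140 - 2·35)/4 = 35/2.
Total output Q = 105/2, so price P = 183 - 2·(105/2) = 78.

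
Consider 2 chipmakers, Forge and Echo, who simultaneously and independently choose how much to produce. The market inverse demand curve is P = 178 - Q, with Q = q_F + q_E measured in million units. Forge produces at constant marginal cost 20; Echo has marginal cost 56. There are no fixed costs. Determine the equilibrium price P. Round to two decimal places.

84.67

Forge's profit: π_F = (178 - Q)q_F - (20q_F). Setting ∂π_F/∂q_F = 0: 158 - 2q_F - (q_E) = 0.
Echo's first-order condition: 122 - 2q_E - (q_F) = 0.
So q_F = (158 - q_E)/2 and q_E = (122 - q_F)/2.
Solving the pair: q_F = 194/3, q_E = 86/3.
Total output Q = 280/3, so price P = 178 - 280/3 = 254/3.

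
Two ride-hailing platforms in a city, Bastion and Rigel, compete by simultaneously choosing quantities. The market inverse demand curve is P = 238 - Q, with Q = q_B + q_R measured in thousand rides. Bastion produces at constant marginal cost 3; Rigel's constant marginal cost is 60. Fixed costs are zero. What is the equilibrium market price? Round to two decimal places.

Bastion's profit: π_B = (238 - Q)q_B - (3q_B). Setting ∂π_B/∂q_B = 0: 235 - 2q_B - (q_R) = 0.
Rigel's first-order condition: 178 - 2q_R - (q_B) = 0.
Best responses: q_B = (235 - q_R)/2, q_R = (178 - q_B)/2.
Solving the pair: q_B = 292/3, q_R = 121/3.
Total output Q = 413/3, so price P = 238 - 413/3 = 301/3.

100.33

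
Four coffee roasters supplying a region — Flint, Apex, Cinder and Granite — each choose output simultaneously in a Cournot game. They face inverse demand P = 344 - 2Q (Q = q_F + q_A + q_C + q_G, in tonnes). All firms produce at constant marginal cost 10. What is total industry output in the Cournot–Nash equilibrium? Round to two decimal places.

A representative firm's profit is π_i = q_i(344 - 2Q) - 10q_i.
Setting ∂π_i/∂q_i = 0 with rivals' quantities fixed: 334 - 4q_i - 2·Σ_{j≠i} q_j = 0.
With identical firms every q_j equals q_i, so Σ_{j≠i} q_j = 3q_i and 334 = 10q_i, giving q_i = 167/5.
Total output Q = 167/5 + 167/5 + 167/5 + 167/5 = 668/5.

133.60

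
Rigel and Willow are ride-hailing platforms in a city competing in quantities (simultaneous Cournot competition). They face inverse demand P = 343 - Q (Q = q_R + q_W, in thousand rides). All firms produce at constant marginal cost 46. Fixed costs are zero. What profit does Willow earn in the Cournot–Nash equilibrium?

9801

A representative firm's profit is π_i = q_i(343 - Q) - 46q_i.
First-order condition (treating rivals' output as given): 297 - 2q_i - q_j = 0.
With identical firms every q_j equals q_i, so q_j = q_i and 297 = 3q_i, giving q_i = 99.
Price P = 343 - 198 = 145.
Willow's profit: (145 - 46)·99 = 9801.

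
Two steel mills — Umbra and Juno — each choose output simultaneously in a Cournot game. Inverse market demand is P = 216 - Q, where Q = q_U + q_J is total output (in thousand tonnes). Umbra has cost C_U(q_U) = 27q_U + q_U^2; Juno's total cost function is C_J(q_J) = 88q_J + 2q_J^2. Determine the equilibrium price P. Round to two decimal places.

Umbra's profit: π_U = (216 - Q)q_U - (27q_U + q_U²). Setting ∂π_U/∂q_U = 0: 189 - 4q_U - (q_J) = 0.
Juno's first-order condition: 128 - 6q_J - (q_U) = 0.
So q_U = (189 - q_J)/4 and q_J = (128 - q_U)/6.
Solving the pair: q_U = 1006/23, q_J = 323/23.
Total output Q = 1329/23, so price P = 216 - 1329/23 = 158.2174.

158.22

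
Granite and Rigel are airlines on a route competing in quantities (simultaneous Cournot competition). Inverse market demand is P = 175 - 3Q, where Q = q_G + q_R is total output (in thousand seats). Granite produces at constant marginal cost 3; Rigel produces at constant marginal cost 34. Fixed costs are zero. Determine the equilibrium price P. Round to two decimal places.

70.67

Granite's profit: π_G = (175 - 3Q)q_G - (3q_G). Setting ∂π_G/∂q_G = 0: 172 - 6q_G - 3(q_R) = 0.
Rigel's first-order condition: 141 - 6q_R - 3(q_G) = 0.
Rearranging gives the reaction functions q_G = (172 - 3q_R)/6 and q_R = (141 - 3q_G)/6.
Substituting one into the other gives q_G = 203/9 and q_R = 110/9.
Total output Q = 313/9, so price P = 175 - 3·(313/9) = 212/3.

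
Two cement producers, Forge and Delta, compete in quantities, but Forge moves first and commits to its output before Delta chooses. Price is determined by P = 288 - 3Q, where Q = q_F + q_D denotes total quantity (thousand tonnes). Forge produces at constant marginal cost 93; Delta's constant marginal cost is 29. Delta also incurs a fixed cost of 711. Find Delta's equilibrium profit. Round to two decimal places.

2409.19

The follower Delta best-responds to any q_F: π_D = (288 - 3Q)q_D - 29q_D.
Follower FOC: 259 - 3q_F - 6q_D = 0, so q_D(q_F) = (259 - 3q_F)/6.
The leader anticipates this reaction. Substituting into P = 288 - 3Q gives P = 317/2 - (3/2)q_F, so π_F = (317/2 - (3/2)q_F)q_F - 93q_F.
Maximising: ∂π_F/∂q_F = 131/2 - 3q_F = 0, giving q_F = 131/6.
Then q_D = (259 - 3·(131/6))/6 = 129/4.
Price P = 288 - 3·(649/12) = 503/4.
Delta's profit: (503/4 - 29)·(129/4) - 711 = 2409.1875.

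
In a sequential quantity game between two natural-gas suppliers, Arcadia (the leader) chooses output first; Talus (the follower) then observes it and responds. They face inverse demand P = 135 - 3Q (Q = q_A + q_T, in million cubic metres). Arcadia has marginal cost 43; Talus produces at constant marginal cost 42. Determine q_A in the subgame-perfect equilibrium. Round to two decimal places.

The follower Talus best-responds to any q_A: π_T = (135 - 3Q)q_T - 42q_T.
Setting the follower's marginal profit to zero, 93 - 3q_A - 6q_T = 0, i.e. q_T = (93 - 3q_A)/6.
Arcadia substitutes q_T(q_A) into its own profit: π_A = q_A(135 - 3q_A - (93 - 3q_A)/2) - 43q_A = (177/2 - (3/2)q_A)q_A - 43q_A.
Maximising: ∂π_A/∂q_A = 91/2 - 3q_A = 0, giving q_A = 91/6.
Then q_T = (93 - 3·(91/6))/6 = 95/12.

15.17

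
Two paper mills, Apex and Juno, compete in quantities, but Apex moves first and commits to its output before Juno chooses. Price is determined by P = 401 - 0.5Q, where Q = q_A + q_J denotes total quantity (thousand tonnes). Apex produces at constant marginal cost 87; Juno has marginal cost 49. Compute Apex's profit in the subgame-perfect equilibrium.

19044

Solve by backward induction. Given q_A, the follower Juno maximises π_J = (401 - (1/2)q_A - (1/2)q_J)q_J - 49q_J.
Follower FOC: 352 - (1/2)q_A - q_J = 0, so q_J(q_A) = (352 - (1/2)q_A).
Apex substitutes q_J(q_A) into its own profit: π_A = q_A(401 - (1/2)q_A - (352 - (1/2)q_A)/2) - 87q_A = (225 - (1/4)q_A)q_A - 87q_A.
Maximising: ∂π_A/∂q_A = 138 - (1/2)q_A = 0, giving q_A = 276.
Then q_J = (352 - (1/2)·276) = 214.
Price P = 401 - (1/2)·490 = 156.
Apex's profit: (156 - 87)·276 = 19044.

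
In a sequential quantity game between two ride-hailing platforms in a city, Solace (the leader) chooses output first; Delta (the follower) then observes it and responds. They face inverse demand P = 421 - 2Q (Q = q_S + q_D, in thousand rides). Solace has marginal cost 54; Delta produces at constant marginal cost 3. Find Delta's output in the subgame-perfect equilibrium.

65

The follower Delta best-responds to any q_S: π_D = (421 - 2Q)q_D - 3q_D.
Follower FOC: 418 - 2q_S - 4q_D = 0, so q_D(q_S) = (418 - 2q_S)/4.
Solace substitutes q_D(q_S) into its own profit: π_S = q_S(421 - 2q_S - (418 - 2q_S)/2) - 54q_S = (212 - q_S)q_S - 54q_S.
Maximising: ∂π_S/∂q_S = 158 - 2q_S = 0, giving q_S = 79.
Then q_D = (418 - 2·79)/4 = 65.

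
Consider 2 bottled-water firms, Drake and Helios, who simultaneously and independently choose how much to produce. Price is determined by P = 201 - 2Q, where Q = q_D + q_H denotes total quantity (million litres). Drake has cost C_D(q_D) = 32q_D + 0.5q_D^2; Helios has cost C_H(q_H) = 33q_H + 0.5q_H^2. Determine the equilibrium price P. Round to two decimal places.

104.71

Drake's profit: π_D = (201 - 2Q)q_D - (32q_D + (1/2)q_D²). Setting ∂π_D/∂q_D = 0: 169 - 5q_D - 2(q_H) = 0.
Helios's profit: π_H = (201 - 2Q)q_H - (33q_H + (1/2)q_H²). Setting ∂π_H/∂q_H = 0: 168 - 5q_H - 2(q_D) = 0.
So q_D = (169 - 2q_H)/5 and q_H = (168 - 2q_D)/5.
Solving the pair: q_D = 509/21, q_H = 502/21.
Total output Q = 337/7, so price P = 201 - 2·(337/7) = 733/7.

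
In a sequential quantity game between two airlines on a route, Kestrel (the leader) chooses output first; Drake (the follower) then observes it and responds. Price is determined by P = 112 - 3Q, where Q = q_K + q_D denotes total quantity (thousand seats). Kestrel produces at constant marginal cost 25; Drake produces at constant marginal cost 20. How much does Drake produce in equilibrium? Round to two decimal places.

8.50

The follower Drake best-responds to any q_K: π_D = (112 - 3Q)q_D - 20q_D.
Follower FOC: 92 - 3q_K - 6q_D = 0, so q_D(q_K) = (92 - 3q_K)/6.
The leader anticipates this reaction. Substituting into P = 112 - 3Q gives P = 66 - (3/2)q_K, so π_K = (66 - (3/2)q_K)q_K - 25q_K.
The leader's first-order condition 41 - 3q_K = 0 yields q_K = 41/3.
Then q_D = (92 - 3·(41/3))/6 = 17/2.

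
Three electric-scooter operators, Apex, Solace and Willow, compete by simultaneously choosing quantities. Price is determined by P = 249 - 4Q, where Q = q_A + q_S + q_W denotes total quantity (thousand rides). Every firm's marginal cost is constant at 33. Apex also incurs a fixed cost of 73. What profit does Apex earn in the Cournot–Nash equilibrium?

A representative firm's profit is π_i = q_i(249 - 4Q) - 33q_i.
Setting ∂π_i/∂q_i = 0 with rivals' quantities fixed: 216 - 8q_i - 4·Σ_{j≠i} q_j = 0.
By symmetry each firm produces the same amount; substituting Σ_{j≠i} q_j = 2q_i yields q_i = 216/16 = 27/2.
Price P = 249 - 4·(81/2) = 87.
Apex's profit: (87 - 33)·(27/2) - 73 = 656.

656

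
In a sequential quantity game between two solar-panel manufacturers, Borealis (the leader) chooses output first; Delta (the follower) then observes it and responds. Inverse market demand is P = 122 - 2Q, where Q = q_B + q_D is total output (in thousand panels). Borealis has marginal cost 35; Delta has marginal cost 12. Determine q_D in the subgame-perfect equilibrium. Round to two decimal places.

Solve by backward induction. Given q_B, the follower Delta maximises π_D = (122 - 2q_B - 2q_D)q_D - 12q_D.
Follower FOC: 110 - 2q_B - 4q_D = 0, so q_D(q_B) = (110 - 2q_B)/4.
Borealis substitutes q_D(q_B) into its own profit: π_B = q_B(122 - 2q_B - (110 - 2q_B)/2) - 35q_B = (67 - q_B)q_B - 35q_B.
Leader FOC: 32 - 2q_B = 0, so q_B = 16.
Then q_D = (110 - 2·16)/4 = 39/2.

19.50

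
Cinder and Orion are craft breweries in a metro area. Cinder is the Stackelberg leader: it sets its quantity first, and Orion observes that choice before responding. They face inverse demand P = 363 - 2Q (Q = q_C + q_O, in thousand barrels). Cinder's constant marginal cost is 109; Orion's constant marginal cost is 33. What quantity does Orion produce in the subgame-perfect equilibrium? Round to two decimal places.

The follower Orion best-responds to any q_C: π_O = (363 - 2Q)q_O - 33q_O.
Setting the follower's marginal profit to zero, 330 - 2q_C - 4q_O = 0, i.e. q_O = (330 - 2q_C)/4.
The leader anticipates this reaction. Substituting into P = 363 - 2Q gives P = 198 - q_C, so π_C = (198 - q_C)q_C - 109q_C.
The leader's first-order condition 89 - 2q_C = 0 yields q_C = 89/2.
Then q_O = (330 - 2·(89/2))/4 = 241/4.

60.25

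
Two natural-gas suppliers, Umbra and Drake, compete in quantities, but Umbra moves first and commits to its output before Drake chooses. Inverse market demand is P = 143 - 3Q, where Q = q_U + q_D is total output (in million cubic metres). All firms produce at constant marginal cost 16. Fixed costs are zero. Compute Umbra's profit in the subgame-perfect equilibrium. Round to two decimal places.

672.04

Solve by backward induction. Given q_U, the follower Drake maximises π_D = (143 - 3q_U - 3q_D)q_D - 16q_D.
Setting the follower's marginal profit to zero, 127 - 3q_U - 6q_D = 0, i.e. q_D = (127 - 3q_U)/6.
The leader anticipates this reaction. Substituting into P = 143 - 3Q gives P = 159/2 - (3/2)q_U, so π_U = (159/2 - (3/2)q_U)q_U - 16q_U.
The leader's first-order condition 127/2 - 3q_U = 0 yields q_U = 127/6.
Then q_D = (127 - 3·(127/6))/6 = 127/12.
Price P = 143 - 3·(127/4) = 191/4.
Umbra's profit: (191/4 - 16)·(127/6) = 672.0417.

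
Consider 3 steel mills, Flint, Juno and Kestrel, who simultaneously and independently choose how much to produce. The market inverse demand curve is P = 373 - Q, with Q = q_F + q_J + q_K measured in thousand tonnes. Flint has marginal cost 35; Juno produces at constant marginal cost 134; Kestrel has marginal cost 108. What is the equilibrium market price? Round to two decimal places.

162.50

Flint's profit: π_F = (373 - Q)q_F - (35q_F). Setting ∂π_F/∂q_F = 0: 338 - 2q_F - (q_J + q_K) = 0.
Juno's first-order condition: 239 - 2q_J - (q_F + q_K) = 0.
Kestrel's profit: π_K = (373 - Q)q_K - (108q_K). Setting ∂π_K/∂q_K = 0: 265 - 2q_K - (q_F + q_J) = 0.
Adding the 3 first-order conditions: 842 − 4Q = 0, so Q = 421/2.
Back-substituting: q_F = (338 − 421/2) = 255/2, q_J = (239 − 421/2) = 57/2, q_K = (265 − 421/2) = 109/2.
Total output Q = 421/2, so price P = 373 - 421/2 = 325/2.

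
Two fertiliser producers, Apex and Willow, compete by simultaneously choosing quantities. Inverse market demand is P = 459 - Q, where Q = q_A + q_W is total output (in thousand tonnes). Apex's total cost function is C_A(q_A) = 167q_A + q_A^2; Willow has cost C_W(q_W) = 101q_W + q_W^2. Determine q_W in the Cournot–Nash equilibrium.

Apex's profit: π_A = (459 - Q)q_A - (167q_A + q_A²). Setting ∂π_A/∂q_A = 0: 292 - 4q_A - (q_W) = 0.
Willow's first-order condition: 358 - 4q_W - (q_A) = 0.
Rearranging gives the reaction functions q_A = (292 - q_W)/4 and q_W = (358 - q_A)/4.
Solving the pair: q_A = 54, q_W = 76.

76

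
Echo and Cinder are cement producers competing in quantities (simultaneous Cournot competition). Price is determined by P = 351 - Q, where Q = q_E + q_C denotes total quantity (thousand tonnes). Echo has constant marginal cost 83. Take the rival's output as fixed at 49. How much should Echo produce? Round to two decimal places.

109.50

With the rival's output fixed at 49, Echo's profit is π_E = (351 - 49 - q_E)q_E - (83q_E) = (302 - q_E)q_E - (83q_E).
∂π_E/∂q_E = 219 - 2q_E = 0, so q_E = 219/2.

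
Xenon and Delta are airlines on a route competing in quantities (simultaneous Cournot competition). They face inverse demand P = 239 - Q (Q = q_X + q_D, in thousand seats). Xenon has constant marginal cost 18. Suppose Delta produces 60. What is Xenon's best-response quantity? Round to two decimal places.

With the rival's output fixed at 60, Xenon's profit is π_X = (239 - 60 - q_X)q_X - (18q_X) = (179 - q_X)q_X - (18q_X).
∂π_X/∂q_X = 161 - 2q_X = 0, so q_X = 161/2.

80.50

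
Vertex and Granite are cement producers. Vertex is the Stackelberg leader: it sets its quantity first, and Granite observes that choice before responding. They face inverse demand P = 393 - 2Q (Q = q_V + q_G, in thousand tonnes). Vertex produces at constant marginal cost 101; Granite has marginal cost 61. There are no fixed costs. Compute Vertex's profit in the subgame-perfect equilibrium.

Solve by backward induction. Given q_V, the follower Granite maximises π_G = (393 - 2q_V - 2q_G)q_G - 61q_G.
∂π_G/∂q_G = 332 - 2q_V - 4q_G = 0 gives the reaction function q_G = (332 - 2q_V)/4.
Vertex substitutes q_G(q_V) into its own profit: π_V = q_V(393 - 2q_V - (332 - 2q_V)/2) - 101q_V = (227 - q_V)q_V - 101q_V.
The leader's first-order condition 126 - 2q_V = 0 yields q_V = 63.
Then q_G = (332 - 2·63)/4 = 103/2.
Price P = 393 - 2·(229/2) = 164.
Vertex's profit: (164 - 101)·63 = 3969.

3969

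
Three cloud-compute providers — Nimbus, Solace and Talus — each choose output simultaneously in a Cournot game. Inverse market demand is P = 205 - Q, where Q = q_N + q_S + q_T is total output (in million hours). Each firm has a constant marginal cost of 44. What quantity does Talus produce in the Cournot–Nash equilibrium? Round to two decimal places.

40.25

Each firm earns π_i = (205 - Q)q_i - 44q_i.
Setting ∂π_i/∂q_i = 0 with rivals' quantities fixed: 161 - 2q_i - Σ_{j≠i} q_j = 0.
With identical firms every q_j equals q_i, so Σ_{j≠i} q_j = 2q_i and 161 = 4q_i, giving q_i = 161/4.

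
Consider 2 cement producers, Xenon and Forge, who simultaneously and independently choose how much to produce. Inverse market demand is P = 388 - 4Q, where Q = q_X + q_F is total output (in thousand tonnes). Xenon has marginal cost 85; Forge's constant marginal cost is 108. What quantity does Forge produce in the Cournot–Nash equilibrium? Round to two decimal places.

21.42

Xenon's profit: π_X = (388 - 4Q)q_X - (85q_X). Setting ∂π_X/∂q_X = 0: 303 - 8q_X - 4(q_F) = 0.
Forge's first-order condition: 280 - 8q_F - 4(q_X) = 0.
So q_X = (303 - 4q_F)/8 and q_F = (280 - 4q_X)/8.
Solving the pair: q_X = 163/6, q_F = 257/12.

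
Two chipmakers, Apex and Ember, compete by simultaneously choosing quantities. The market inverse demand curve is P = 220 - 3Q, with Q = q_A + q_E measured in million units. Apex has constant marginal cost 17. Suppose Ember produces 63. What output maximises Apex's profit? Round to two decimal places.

2.33

With the rival's output fixed at 63, Apex's profit is π_A = (220 - 3·63 - 3q_A)q_A - (17q_A) = (31 - 3q_A)q_A - (17q_A).
∂π_A/∂q_A = 14 - 6q_A = 0, so q_A = 7/3.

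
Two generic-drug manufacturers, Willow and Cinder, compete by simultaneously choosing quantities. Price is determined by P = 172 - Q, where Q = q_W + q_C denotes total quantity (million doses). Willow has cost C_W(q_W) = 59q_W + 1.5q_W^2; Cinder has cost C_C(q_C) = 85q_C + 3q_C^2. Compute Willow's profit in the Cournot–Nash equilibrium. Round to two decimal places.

Willow's profit: π_W = (172 - Q)q_W - (59q_W + (3/2)q_W²). Setting ∂π_W/∂q_W = 0: 113 - 5q_W - (q_C) = 0.
Cinder's profit: π_C = (172 - Q)q_C - (85q_C + 3q_C²). Setting ∂π_C/∂q_C = 0: 87 - 8q_C - (q_W) = 0.
Best responses: q_W = (113 - q_C)/5, q_C = (87 - q_W)/8.
Solving the pair: q_W = 817/39, q_C = 322/39.
Price P = 172 - 1139/39 = 142.7949.
Willow's profit: 142.7949·(817/39) - 59·(817/39) - (3/2)(817/39)² = 1097.1220.

1097.12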